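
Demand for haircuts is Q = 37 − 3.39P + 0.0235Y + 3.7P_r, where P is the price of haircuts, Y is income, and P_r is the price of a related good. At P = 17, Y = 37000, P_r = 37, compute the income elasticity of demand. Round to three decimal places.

Substituting, Q = 37 − 3.39(17) + 0.0235(37000) + 3.7(37) = 37 − 57.63 + 869.5 + 136.9 = 985.77.
∂Q/∂Y = +0.0235, so E_I = 0.0235·(37000/985.77) ≈ 0.882.
E_I ∈ (0,1): normal good (necessity).

0.882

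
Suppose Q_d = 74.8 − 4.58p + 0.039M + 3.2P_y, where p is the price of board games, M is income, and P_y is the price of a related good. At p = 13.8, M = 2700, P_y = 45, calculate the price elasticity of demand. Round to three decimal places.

At the given point, Q_d = 74.8 − 4.58(13.8) + 0.039(2700) + 3.2(45) = 74.8 − 63.204 + 105.3 + 144 = 260.896.
∂Q_d/∂p = −4.58, so E_p = (−4.58)·(13.8/260.896) ≈ -0.242.
|E_p| < 1: demand is inelastic.

-0.242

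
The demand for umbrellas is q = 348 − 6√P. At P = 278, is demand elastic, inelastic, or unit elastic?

inelastic

At P = 278, q = 247.96.
dq/dP = −6/(2√P) = −6/(2·16.6733).
Point elasticity E = (dq/dP)·(P/q) = -0.1799 × 278/247.96 ≈ -0.202.
|E| ≈ 0.202 < 1, so demand is inelastic.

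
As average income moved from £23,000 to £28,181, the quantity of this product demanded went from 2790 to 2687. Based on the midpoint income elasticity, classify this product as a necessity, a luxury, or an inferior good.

inferior

%ΔQ = (2687 − 2790)/[(2790+2687)/2] = -103/2738.5 ≈ -0.0376.
%ΔI = (28,181 − 23,000)/[(23,000+28,181)/2] = 5181/25590.5 ≈ 0.2025.
E_I = %ΔQ/%ΔI ≈ -0.186.
E_I < 0: inferior good.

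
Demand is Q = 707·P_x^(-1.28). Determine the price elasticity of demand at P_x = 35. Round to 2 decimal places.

-1.28

For a Cobb–Douglas (constant-elasticity) form Q = A·P_x^α·…, the elasticity with respect to P_x equals the exponent α at every point.
Here the exponent on P_x is -1.28, so the price elasticity of demand is -1.28.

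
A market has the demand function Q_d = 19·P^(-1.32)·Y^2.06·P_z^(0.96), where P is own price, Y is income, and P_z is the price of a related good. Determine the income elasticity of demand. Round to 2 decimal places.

For a Cobb–Douglas (constant-elasticity) form Q_d = A·Y^α·…, the elasticity with respect to Y equals the exponent α at every point.
Here the exponent on Y is 2.06, so the income elasticity of demand is 2.06.

2.06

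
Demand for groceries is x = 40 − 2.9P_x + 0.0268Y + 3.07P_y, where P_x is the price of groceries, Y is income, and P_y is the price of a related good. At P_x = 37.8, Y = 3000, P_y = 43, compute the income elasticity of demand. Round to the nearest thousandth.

0.563

At the given point, x = 40 − 2.9(37.8) + 0.0268(3000) + 3.07(43) = 40 − 109.62 + 80.4 + 132.01 = 142.79.
∂x/∂Y = +0.0268, so E_I = 0.0268·(3000/142.79) ≈ 0.563.
E_I ∈ (0,1): normal good (necessity).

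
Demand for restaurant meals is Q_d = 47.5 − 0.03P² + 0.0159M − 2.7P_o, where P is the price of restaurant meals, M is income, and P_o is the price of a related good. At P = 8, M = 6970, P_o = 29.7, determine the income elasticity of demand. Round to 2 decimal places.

Q_d = 47.5 − 0.03(8)² + 0.0159(6970) − 2.7(29.7) = 47.5 − 1.92 + 110.823 − 80.19 = 76.213.
∂Q_d/∂M = +0.0159, so E_I = 0.0159·(6970/76.213) ≈ 1.45.
E_I > 1: normal good (luxury).

1.45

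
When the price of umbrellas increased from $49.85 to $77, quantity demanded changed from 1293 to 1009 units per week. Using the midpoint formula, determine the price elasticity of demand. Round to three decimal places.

%Δq = (1009 − 1293)/[(1293 + 1009)/2] = -284/1151 ≈ -0.2467.
%ΔP = (77 − 49.85)/[(49.85 + 77)/2] = 27.15/63.425 ≈ 0.4281.
Arc elasticity E = %Δq/%ΔP ≈ -0.2467/0.4281 ≈ -0.576.
|E| < 1: demand is inelastic over this range.

-0.576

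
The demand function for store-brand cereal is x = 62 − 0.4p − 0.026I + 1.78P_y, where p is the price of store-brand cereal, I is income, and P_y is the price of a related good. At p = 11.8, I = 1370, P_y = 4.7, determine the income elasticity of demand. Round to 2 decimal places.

At the given point, x = 62 − 0.4(11.8) − 0.026(1370) + 1.78(4.7) = 62 − 4.72 − 35.62 + 8.366 = 30.026.
∂x/∂I = −0.026, so E_I = -0.026·(1370/30.026) ≈ -1.19.
E_I < 0: inferior good.

-1.19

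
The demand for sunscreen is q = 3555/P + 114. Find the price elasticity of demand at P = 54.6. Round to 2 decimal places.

-0.36

At P = 54.6, q = 179.1099.
dq/dP = −3555/P² = −1.1925.
Point elasticity E = (dq/dP)·(P/q) = -1.1925 × 54.6/179.1099 ≈ -0.36.
|E| < 1, so demand is inelastic at this price.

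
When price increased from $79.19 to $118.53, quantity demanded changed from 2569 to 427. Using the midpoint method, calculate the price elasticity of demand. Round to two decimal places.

-3.59

%ΔQ = (427 − 2569)/[(2569 + 427)/2] = -2142/1498 ≈ -1.4299.
%ΔP = (118.53 − 79.19)/[(79.19 + 118.53)/2] = 39.34/98.86 ≈ 0.3979.
Arc elasticity E = %ΔQ/%ΔP ≈ -1.4299/0.3979 ≈ -3.59.
|E| > 1: demand is elastic over this range.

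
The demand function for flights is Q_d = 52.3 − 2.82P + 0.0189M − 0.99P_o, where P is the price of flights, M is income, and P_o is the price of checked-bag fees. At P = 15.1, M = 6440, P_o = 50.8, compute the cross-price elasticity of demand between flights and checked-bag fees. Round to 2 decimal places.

Substituting, Q_d = 52.3 − 2.82(15.1) + 0.0189(6440) − 0.99(50.8) = 52.3 − 42.582 + 121.716 − 50.292 = 81.142.
∂Q_d/∂P_o = −0.99, so E_xy = -0.99·(50.8/81.142) ≈ -0.62.
E_xy < 0: the goods are complements.

-0.62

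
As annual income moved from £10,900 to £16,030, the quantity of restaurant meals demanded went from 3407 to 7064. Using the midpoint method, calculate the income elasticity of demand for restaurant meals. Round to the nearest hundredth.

%ΔQ = (7064 − 3407)/[(3407+7064)/2] = 3657/5235.5 ≈ 0.6985.
%ΔI = (16,030 − 10,900)/[(10,900+16,030)/2] = 5130/13465 ≈ 0.3810.
E_I = %ΔQ/%ΔI ≈ 1.83.
E_I > 1: normal good (luxury).

1.83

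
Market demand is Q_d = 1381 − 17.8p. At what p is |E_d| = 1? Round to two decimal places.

For linear demand Q_d = a − bp, E = −bp/(a − bp). |E| = 1 ⇒ bp = a − bp ⇒ p = a/(2b).
p = 1381/(2·17.8) ≈ 38.79.

38.79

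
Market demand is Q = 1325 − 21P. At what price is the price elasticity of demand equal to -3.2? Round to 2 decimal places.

Set −bP/(a − bP) = −3.2 ⇒ bP = 3.2(a − bP) ⇒ bP(1+3.2) = 3.2·a.
P = 3.2·1325/(21·4.2) ≈ 48.07.

48.07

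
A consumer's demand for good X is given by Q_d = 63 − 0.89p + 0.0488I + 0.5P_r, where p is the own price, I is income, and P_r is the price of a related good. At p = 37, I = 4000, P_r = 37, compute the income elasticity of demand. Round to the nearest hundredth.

Q_d = 63 − 0.89(37) + 0.0488(4000) + 0.5(37) = 63 − 32.93 + 195.2 + 18.5 = 243.77.
∂Q_d/∂I = +0.0488, so E_I = 0.0488·(4000/243.77) ≈ 0.80.
E_I ∈ (0,1): normal good (necessity).

0.80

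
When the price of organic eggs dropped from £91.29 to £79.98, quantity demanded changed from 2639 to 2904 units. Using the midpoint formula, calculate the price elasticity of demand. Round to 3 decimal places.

%Δq = (2904 − 2639)/[(2639 + 2904)/2] = 265/2771.5 ≈ 0.0956.
%Δp = (79.98 − 91.29)/[(91.29 + 79.98)/2] = -11.31/85.635 ≈ -0.1321.
Arc elasticity E = %Δq/%Δp ≈ 0.0956/-0.1321 ≈ -0.724.
|E| < 1: demand is inelastic over this range.

-0.724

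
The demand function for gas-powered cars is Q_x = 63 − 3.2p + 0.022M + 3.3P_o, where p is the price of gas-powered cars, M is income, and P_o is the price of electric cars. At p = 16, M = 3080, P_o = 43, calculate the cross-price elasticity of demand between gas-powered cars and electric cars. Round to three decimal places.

0.641

At the given point, Q_x = 63 − 3.2(16) + 0.022(3080) + 3.3(43) = 63 − 51.2 + 67.76 + 141.9 = 221.46.
∂Q_x/∂P_o = +3.3, so E_xy = 3.3·(43/221.46) ≈ 0.641.
E_xy > 0: the goods are substitutes.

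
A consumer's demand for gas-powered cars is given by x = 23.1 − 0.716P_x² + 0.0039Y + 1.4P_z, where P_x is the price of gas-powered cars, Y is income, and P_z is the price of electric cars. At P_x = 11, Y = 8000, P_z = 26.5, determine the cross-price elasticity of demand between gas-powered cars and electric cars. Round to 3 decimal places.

7.788

Substituting, x = 23.1 − 0.716(11)² + 0.0039(8000) + 1.4(26.5) = 23.1 − 86.636 + 31.2 + 37.1 = 4.764.
∂x/∂P_z = +1.4, so E_xy = 1.4·(26.5/4.764) ≈ 7.788.
E_xy > 0: the goods are substitutes.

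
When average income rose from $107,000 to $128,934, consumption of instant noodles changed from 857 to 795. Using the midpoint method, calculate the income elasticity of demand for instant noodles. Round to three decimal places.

%ΔQ = (795 − 857)/[(857+795)/2] = -62/826 ≈ -0.0751.
%ΔY = (128,934 − 107,000)/[(107,000+128,934)/2] = 21934/117967 ≈ 0.1859.
E_I = %ΔQ/%ΔY ≈ -0.404.
E_I < 0: inferior good.

-0.404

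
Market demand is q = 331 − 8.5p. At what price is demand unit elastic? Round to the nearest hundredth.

19.47

For linear demand q = a − bp, E = −bp/(a − bp). |E| = 1 ⇒ bp = a − bp ⇒ p = a/(2b).
p = 331/(2·8.5) ≈ 19.47.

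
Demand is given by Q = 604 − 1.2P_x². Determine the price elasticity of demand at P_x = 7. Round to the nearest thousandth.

At P_x = 7, Q = 545.2.
dQ/dP_x = −2·1.2·P_x = −16.8.
Point elasticity E = (dQ/dP_x)·(P_x/Q) = -16.8 × 7/545.2 ≈ -0.216.
|E| < 1, so demand is inelastic at this price.

-0.216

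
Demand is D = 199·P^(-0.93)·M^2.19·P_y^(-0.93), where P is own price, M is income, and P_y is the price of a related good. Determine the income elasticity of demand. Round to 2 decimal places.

2.19

For a Cobb–Douglas (constant-elasticity) form D = A·M^α·…, the elasticity with respect to M equals the exponent α at every point.
Here the exponent on M is 2.19, so the income elasticity of demand is 2.19.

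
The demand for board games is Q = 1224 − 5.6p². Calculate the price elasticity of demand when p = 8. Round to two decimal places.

At p = 8, Q = 865.6.
dQ/dp = −2·5.6·p = −89.6.
Point elasticity E = (dQ/dp)·(p/Q) = -89.6 × 8/865.6 ≈ -0.83.
|E| < 1, so demand is inelastic at this price.

-0.83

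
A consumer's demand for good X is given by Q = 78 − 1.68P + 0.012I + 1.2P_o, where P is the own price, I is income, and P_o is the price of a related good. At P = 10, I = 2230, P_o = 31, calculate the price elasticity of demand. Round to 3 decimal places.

-0.134

Evaluating quantity at (P, I, P_o) gives Q = 78 − 1.68(10) + 0.012(2230) + 1.2(31) = 78 − 16.8 + 26.76 + 37.2 = 125.16.
∂Q/∂P = −1.68, so E_p = (−1.68)·(10/125.16) ≈ -0.134.
|E_p| < 1: demand is inelastic.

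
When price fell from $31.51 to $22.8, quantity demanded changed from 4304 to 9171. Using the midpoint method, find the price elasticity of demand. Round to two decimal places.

%Δq = (9171 − 4304)/[(4304 + 9171)/2] = 4867/6737.5 ≈ 0.7224.
%Δp = (22.8 − 31.51)/[(31.51 + 22.8)/2] = -8.71/27.155 ≈ -0.3208.
Arc elasticity E = %Δq/%Δp ≈ 0.7224/-0.3208 ≈ -2.25.
|E| > 1: demand is elastic over this range.

-2.25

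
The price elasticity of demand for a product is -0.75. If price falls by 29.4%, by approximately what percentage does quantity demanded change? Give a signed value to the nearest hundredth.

%ΔQ ≈ E × %ΔP = (-0.75) × (-29.4%) = 22.05%.

22.05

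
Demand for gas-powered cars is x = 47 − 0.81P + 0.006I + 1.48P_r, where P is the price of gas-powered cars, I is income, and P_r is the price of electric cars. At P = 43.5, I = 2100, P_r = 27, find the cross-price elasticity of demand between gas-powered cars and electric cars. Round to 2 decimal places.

0.62

Substituting, x = 47 − 0.81(43.5) + 0.006(2100) + 1.48(27) = 47 − 35.235 + 12.6 + 39.96 = 64.325.
∂x/∂P_r = +1.48, so E_xy = 1.48·(27/64.325) ≈ 0.62.
E_xy > 0: the goods are substitutes.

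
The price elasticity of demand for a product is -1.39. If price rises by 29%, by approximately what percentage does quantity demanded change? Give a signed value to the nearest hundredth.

-40.31

%ΔQ ≈ E × %ΔP = (-1.39) × (29%) = -40.31%.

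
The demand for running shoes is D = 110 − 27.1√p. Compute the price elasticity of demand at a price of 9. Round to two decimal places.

-1.42

At p = 9, D = 28.7.
dD/dp = −27.1/(2√p) = −27.1/(2·3).
Point elasticity E = (dD/dp)·(p/D) = -4.5167 × 9/28.7 ≈ -1.42.
|E| > 1, so demand is elastic at this price.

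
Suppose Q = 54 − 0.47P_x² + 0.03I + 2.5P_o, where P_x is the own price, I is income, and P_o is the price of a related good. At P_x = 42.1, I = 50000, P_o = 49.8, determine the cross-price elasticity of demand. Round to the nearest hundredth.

Substituting, Q = 54 − 0.47(42.1)² + 0.03(50000) + 2.5(49.8) = 54 − 833.0327 + 1500 + 124.5 = 845.4673.
∂Q/∂P_o = +2.5, so E_xy = 2.5·(49.8/845.4673) ≈ 0.15.
E_xy > 0: the goods are substitutes.

0.15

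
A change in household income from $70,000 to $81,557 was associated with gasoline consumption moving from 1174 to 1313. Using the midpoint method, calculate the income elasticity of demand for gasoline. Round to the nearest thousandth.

%ΔQ = (1313 − 1174)/[(1174+1313)/2] = 139/1243.5 ≈ 0.1118.
%ΔI = (81,557 − 70,000)/[(70,000+81,557)/2] = 11557/75778.5 ≈ 0.1525.
E_I = %ΔQ/%ΔI ≈ 0.733.
E_I ∈ (0,1): normal good (necessity).

0.733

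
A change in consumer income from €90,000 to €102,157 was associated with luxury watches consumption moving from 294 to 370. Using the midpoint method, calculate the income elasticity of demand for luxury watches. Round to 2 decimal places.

%ΔQ = (370 − 294)/[(294+370)/2] = 76/332 ≈ 0.2289.
%ΔY = (102,157 − 90,000)/[(90,000+102,157)/2] = 12157/96078.5 ≈ 0.1265.
E_I = %ΔQ/%ΔY ≈ 1.81.
E_I > 1: normal good (luxury).

1.81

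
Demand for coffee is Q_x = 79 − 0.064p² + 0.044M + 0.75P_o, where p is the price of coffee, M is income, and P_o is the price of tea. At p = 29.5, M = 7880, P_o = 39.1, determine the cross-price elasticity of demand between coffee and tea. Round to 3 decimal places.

Substituting, Q_x = 79 − 0.064(29.5)² + 0.044(7880) + 0.75(39.1) = 79 − 55.696 + 346.72 + 29.325 = 399.349.
∂Q_x/∂P_o = +0.75, so E_xy = 0.75·(39.1/399.349) ≈ 0.073.
E_xy > 0: the goods are substitutes.

0.073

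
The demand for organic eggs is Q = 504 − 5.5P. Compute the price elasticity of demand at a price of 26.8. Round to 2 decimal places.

At P = 26.8, Q = 356.6.
dQ/dP = −5.5.
Point elasticity E = (dQ/dP)·(P/Q) = -5.5 × 26.8/356.6 ≈ -0.41.
|E| < 1, so demand is inelastic at this price.

-0.41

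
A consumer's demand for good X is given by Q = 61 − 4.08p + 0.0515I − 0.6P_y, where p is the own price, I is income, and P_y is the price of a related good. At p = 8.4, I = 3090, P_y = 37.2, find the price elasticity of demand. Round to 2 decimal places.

Q = 61 − 4.08(8.4) + 0.0515(3090) − 0.6(37.2) = 61 − 34.272 + 159.135 − 22.32 = 163.543.
∂Q/∂p = −4.08, so E_p = (−4.08)·(8.4/163.543) ≈ -0.21.
|E_p| < 1: demand is inelastic.

-0.21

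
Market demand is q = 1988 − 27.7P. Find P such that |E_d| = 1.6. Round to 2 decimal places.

44.17

Set −bP/(a − bP) = −1.6 ⇒ bP = 1.6(a − bP) ⇒ bP(1+1.6) = 1.6·a.
P = 1.6·1988/(27.7·2.6) ≈ 44.17.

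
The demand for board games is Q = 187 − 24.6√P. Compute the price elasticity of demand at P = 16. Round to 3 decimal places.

-0.555

At P = 16, Q = 88.6.
dQ/dP = −24.6/(2√P) = −24.6/(2·4).
Point elasticity E = (dQ/dP)·(P/Q) = -3.075 × 16/88.6 ≈ -0.555.
|E| < 1, so demand is inelastic at this price.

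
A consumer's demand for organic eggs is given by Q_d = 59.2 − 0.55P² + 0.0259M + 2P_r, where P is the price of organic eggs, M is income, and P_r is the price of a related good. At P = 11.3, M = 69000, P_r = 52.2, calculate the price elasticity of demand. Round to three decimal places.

-0.075

Evaluating quantity at (P, M, P_r) gives Q_d = 59.2 − 0.55(11.3)² + 0.0259(69000) + 2(52.2) = 59.2 − 70.2295 + 1787.1 + 104.4 = 1880.4705.
∂Q_d/∂P = −2·0.55·P = -12.43, so E_p = -12.43·(11.3/1880.4705) ≈ -0.075.
|E_p| < 1: demand is inelastic.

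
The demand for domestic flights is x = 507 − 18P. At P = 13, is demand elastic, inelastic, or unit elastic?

At P = 13, x = 273.
dx/dP = −18.
Point elasticity E = (dx/dP)·(P/x) = -18 × 13/273 ≈ -0.857.
|E| ≈ 0.857 < 1, so demand is inelastic.

inelastic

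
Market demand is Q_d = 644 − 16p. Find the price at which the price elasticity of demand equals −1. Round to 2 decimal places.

20.13

For linear demand Q_d = a − bp, E = −bp/(a − bp). |E| = 1 ⇒ bp = a − bp ⇒ p = a/(2b).
p = 644/(2·16) ≈ 20.13.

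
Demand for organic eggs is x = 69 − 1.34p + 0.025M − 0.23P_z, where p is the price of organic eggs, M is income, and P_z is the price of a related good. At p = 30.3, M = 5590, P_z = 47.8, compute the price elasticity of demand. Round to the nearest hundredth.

x = 69 − 1.34(30.3) + 0.025(5590) − 0.23(47.8) = 69 − 40.602 + 139.75 − 10.994 = 157.154.
∂x/∂p = −1.34, so E_p = (−1.34)·(30.3/157.154) ≈ -0.26.
|E_p| < 1: demand is inelastic.

-0.26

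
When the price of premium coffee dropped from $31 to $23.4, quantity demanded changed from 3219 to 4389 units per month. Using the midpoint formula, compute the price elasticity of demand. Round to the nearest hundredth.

%Δq = (4389 − 3219)/[(3219 + 4389)/2] = 1170/3804 ≈ 0.3076.
%ΔP = (23.4 − 31)/[(31 + 23.4)/2] = -7.6/27.2 ≈ -0.2794.
Arc elasticity E = %Δq/%ΔP ≈ 0.3076/-0.2794 ≈ -1.10.
|E| > 1: demand is elastic over this range.

-1.10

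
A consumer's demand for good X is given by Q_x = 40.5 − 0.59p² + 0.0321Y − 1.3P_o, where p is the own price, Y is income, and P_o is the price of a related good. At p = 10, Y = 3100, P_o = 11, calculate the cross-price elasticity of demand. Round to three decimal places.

Evaluating quantity at (p, Y, P_o) gives Q_x = 40.5 − 0.59(10)² + 0.0321(3100) − 1.3(11) = 40.5 − 59 + 99.51 − 14.3 = 66.71.
∂Q_x/∂P_o = −1.3, so E_xy = -1.3·(11/66.71) ≈ -0.214.
E_xy < 0: the goods are complements.

-0.214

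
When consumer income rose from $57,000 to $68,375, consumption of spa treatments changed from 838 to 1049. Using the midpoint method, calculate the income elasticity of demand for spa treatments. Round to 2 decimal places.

1.23

%ΔQ = (1049 − 838)/[(838+1049)/2] = 211/943.5 ≈ 0.2236.
%ΔI = (68,375 − 57,000)/[(57,000+68,375)/2] = 11375/62687.5 ≈ 0.1815.
E_I = %ΔQ/%ΔI ≈ 1.23.
E_I > 1: normal good (luxury).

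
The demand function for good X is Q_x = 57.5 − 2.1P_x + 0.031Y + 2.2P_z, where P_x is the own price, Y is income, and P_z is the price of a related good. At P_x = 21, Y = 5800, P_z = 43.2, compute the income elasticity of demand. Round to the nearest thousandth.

0.624

Substituting, Q_x = 57.5 − 2.1(21) + 0.031(5800) + 2.2(43.2) = 57.5 − 44.1 + 179.8 + 95.04 = 288.24.
∂Q_x/∂Y = +0.031, so E_I = 0.031·(5800/288.24) ≈ 0.624.
E_I ∈ (0,1): normal good (necessity).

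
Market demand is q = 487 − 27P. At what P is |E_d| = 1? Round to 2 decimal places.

For linear demand q = a − bP, E = −bP/(a − bP). |E| = 1 ⇒ bP = a − bP ⇒ P = a/(2b).
P = 487/(2·27) ≈ 9.02.

9.02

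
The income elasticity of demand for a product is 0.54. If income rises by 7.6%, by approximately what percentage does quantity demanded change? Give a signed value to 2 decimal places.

4.10

%ΔQ ≈ E × %ΔI = (0.54) × (7.6%) ≈ 4.10%.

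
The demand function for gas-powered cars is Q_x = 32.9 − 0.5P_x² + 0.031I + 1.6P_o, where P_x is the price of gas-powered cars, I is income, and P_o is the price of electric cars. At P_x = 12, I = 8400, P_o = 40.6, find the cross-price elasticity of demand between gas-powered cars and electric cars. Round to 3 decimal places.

Q_x = 32.9 − 0.5(12)² + 0.031(8400) + 1.6(40.6) = 32.9 − 72 + 260.4 + 64.96 = 286.26.
∂Q_x/∂P_o = +1.6, so E_xy = 1.6·(40.6/286.26) ≈ 0.227.
E_xy > 0: the goods are substitutes.

0.227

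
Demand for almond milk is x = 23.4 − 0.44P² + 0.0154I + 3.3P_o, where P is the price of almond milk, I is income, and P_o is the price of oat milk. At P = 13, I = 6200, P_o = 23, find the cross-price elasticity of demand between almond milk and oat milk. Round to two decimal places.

First evaluate x: 23.4 − 0.44(13)² + 0.0154(6200) + 3.3(23) = 23.4 − 74.36 + 95.48 + 75.9 = 120.42.
∂x/∂P_o = +3.3, so E_xy = 3.3·(23/120.42) ≈ 0.63.
E_xy > 0: the goods are substitutes.

0.63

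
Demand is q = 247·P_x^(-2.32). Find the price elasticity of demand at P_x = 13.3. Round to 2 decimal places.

-2.32

For a Cobb–Douglas (constant-elasticity) form q = A·P_x^α·…, the elasticity with respect to P_x equals the exponent α at every point.
Here the exponent on P_x is -2.32, so the price elasticity of demand is -2.32.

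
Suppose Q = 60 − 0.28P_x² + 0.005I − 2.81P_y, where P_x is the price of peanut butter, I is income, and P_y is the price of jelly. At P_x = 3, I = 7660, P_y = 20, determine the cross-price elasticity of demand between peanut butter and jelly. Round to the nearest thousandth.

Q = 60 − 0.28(3)² + 0.005(7660) − 2.81(20) = 60 − 2.52 + 38.3 − 56.2 = 39.58.
∂Q/∂P_y = −2.81, so E_xy = -2.81·(20/39.58) ≈ -1.420.
E_xy < 0: the goods are complements.

-1.420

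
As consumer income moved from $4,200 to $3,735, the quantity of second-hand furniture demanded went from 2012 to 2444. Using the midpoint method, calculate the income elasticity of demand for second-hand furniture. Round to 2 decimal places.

%ΔQ = (2444 − 2012)/[(2012+2444)/2] = 432/2228 ≈ 0.1939.
%ΔY = (3,735 − 4,200)/[(4,200+3,735)/2] = -465/3967.5 ≈ -0.1172.
E_I = %ΔQ/%ΔY ≈ -1.65.
E_I < 0: inferior good.

-1.65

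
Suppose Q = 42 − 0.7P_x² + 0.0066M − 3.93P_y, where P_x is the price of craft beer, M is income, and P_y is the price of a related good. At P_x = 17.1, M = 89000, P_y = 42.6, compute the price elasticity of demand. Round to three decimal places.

First evaluate Q: 42 − 0.7(17.1)² + 0.0066(89000) − 3.93(42.6) = 42 − 204.687 + 587.4 − 167.418 = 257.295.
∂Q/∂P_x = −2·0.7·P_x = -23.94, so E_p = -23.94·(17.1/257.295) ≈ -1.591.
|E_p| > 1: demand is elastic.

-1.591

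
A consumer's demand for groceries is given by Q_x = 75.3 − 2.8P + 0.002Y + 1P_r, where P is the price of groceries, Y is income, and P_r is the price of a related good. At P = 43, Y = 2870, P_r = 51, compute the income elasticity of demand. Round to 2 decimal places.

First evaluate Q_x: 75.3 − 2.8(43) + 0.002(2870) + 1(51) = 75.3 − 120.4 + 5.74 + 51 = 11.64.
∂Q_x/∂Y = +0.002, so E_I = 0.002·(2870/11.64) ≈ 0.49.
E_I ∈ (0,1): normal good (necessity).

0.49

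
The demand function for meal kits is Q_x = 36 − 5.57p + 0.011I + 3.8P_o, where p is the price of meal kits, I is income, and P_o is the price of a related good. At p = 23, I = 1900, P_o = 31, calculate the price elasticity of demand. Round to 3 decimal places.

Q_x = 36 − 5.57(23) + 0.011(1900) + 3.8(31) = 36 − 128.11 + 20.9 + 117.8 = 46.59.
∂Q_x/∂p = −5.57, so E_p = (−5.57)·(23/46.59) ≈ -2.750.
|E_p| > 1: demand is elastic.

-2.750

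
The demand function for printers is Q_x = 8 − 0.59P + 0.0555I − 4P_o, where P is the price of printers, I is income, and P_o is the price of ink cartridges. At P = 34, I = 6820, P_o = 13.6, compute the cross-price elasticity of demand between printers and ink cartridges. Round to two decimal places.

-0.17

First evaluate Q_x: 8 − 0.59(34) + 0.0555(6820) − 4(13.6) = 8 − 20.06 + 378.51 − 54.4 = 312.05.
∂Q_x/∂P_o = −4, so E_xy = -4·(13.6/312.05) ≈ -0.17.
E_xy < 0: the goods are complements.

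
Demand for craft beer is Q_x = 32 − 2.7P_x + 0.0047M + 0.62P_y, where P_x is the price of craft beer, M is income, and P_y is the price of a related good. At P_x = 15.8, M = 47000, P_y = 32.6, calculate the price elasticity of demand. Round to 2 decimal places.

Q_x = 32 − 2.7(15.8) + 0.0047(47000) + 0.62(32.6) = 32 − 42.66 + 220.9 + 20.212 = 230.452.
∂Q_x/∂P_x = −2.7, so E_p = (−2.7)·(15.8/230.452) ≈ -0.19.
|E_p| < 1: demand is inelastic.

-0.19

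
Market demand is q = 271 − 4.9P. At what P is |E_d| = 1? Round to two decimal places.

27.65

For linear demand q = a − bP, E = −bP/(a − bP). |E| = 1 ⇒ bP = a − bP ⇒ P = a/(2b).
P = 271/(2·4.9) ≈ 27.65.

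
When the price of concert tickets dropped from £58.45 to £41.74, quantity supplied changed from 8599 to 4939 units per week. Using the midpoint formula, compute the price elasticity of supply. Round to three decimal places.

%ΔQ = (4939 − 8599)/[(8599 + 4939)/2] = -3660/6769 ≈ -0.5407.
%Δp = (41.74 − 58.45)/[(58.45 + 41.74)/2] = -16.71/50.095 ≈ -0.3336.
Arc elasticity E = %ΔQ/%Δp ≈ -0.5407/-0.3336 ≈ 1.621.
|E| > 1: supply is elastic over this range.

1.621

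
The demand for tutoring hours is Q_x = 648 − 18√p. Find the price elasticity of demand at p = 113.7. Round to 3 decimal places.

-0.210

At p = 113.7, Q_x = 456.0656.
dQ_x/dp = −18/(2√p) = −18/(2·10.663).
Point elasticity E = (dQ_x/dp)·(p/Q_x) = -0.844 × 113.7/456.0656 ≈ -0.210.
|E| < 1, so demand is inelastic at this price.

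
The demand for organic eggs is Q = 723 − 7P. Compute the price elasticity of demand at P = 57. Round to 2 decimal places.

At P = 57, Q = 324.
dQ/dP = −7.
Point elasticity E = (dQ/dP)·(P/Q) = -7 × 57/324 ≈ -1.23.
|E| > 1, so demand is elastic at this price.

-1.23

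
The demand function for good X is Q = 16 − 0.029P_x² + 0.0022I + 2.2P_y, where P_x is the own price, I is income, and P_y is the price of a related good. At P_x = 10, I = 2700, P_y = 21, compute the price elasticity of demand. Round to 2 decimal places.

-0.09

First evaluate Q: 16 − 0.029(10)² + 0.0022(2700) + 2.2(21) = 16 − 2.9 + 5.94 + 46.2 = 65.24.
∂Q/∂P_x = −2·0.029·P_x = -0.58, so E_p = -0.58·(10/65.24) ≈ -0.09.
|E_p| < 1: demand is inelastic.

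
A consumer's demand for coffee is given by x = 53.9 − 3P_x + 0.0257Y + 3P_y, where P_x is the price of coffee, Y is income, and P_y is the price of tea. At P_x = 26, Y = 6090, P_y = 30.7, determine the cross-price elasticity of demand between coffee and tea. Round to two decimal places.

At the given point, x = 53.9 − 3(26) + 0.0257(6090) + 3(30.7) = 53.9 − 78 + 156.513 + 92.1 = 224.513.
∂x/∂P_y = +3, so E_xy = 3·(30.7/224.513) ≈ 0.41.
E_xy > 0: the goods are substitutes.

0.41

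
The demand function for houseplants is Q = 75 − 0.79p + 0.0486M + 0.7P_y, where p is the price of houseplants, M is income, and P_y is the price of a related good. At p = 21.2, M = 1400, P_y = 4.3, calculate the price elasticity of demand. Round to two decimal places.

-0.13

Substituting, Q = 75 − 0.79(21.2) + 0.0486(1400) + 0.7(4.3) = 75 − 16.748 + 68.04 + 3.01 = 129.302.
∂Q/∂p = −0.79, so E_p = (−0.79)·(21.2/129.302) ≈ -0.13.
|E_p| < 1: demand is inelastic.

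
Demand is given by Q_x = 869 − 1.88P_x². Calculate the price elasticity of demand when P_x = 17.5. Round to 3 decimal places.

At P_x = 17.5, Q_x = 293.25.
dQ_x/dP_x = −2·1.88·P_x = −65.8.
Point elasticity E = (dQ_x/dP_x)·(P_x/Q_x) = -65.8 × 17.5/293.25 ≈ -3.927.
|E| > 1, so demand is elastic at this price.

-3.927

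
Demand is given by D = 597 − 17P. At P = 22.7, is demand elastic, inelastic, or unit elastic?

At P = 22.7, D = 211.1.
dD/dP = −17.
Point elasticity E = (dD/dP)·(P/D) = -17 × 22.7/211.1 ≈ -1.828.
|E| ≈ 1.828 > 1, so demand is elastic.

elastic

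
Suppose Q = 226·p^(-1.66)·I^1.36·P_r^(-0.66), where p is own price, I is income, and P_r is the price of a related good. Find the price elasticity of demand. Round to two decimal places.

For a Cobb–Douglas (constant-elasticity) form Q = A·p^α·…, the elasticity with respect to p equals the exponent α at every point.
Here the exponent on p is -1.66, so the price elasticity of demand is -1.66.

-1.66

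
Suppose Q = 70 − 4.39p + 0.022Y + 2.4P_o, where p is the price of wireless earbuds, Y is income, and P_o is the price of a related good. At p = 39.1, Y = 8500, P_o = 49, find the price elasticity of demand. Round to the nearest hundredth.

Substituting, Q = 70 − 4.39(39.1) + 0.022(8500) + 2.4(49) = 70 − 171.649 + 187 + 117.6 = 202.951.
∂Q/∂p = −4.39, so E_p = (−4.39)·(39.1/202.951) ≈ -0.85.
|E_p| < 1: demand is inelastic.

-0.85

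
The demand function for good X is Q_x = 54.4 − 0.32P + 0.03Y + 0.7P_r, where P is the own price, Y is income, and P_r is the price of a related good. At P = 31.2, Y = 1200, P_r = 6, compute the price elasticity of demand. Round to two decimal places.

First evaluate Q_x: 54.4 − 0.32(31.2) + 0.03(1200) + 0.7(6) = 54.4 − 9.984 + 36 + 4.2 = 84.616.
∂Q_x/∂P = −0.32, so E_p = (−0.32)·(31.2/84.616) ≈ -0.12.
|E_p| < 1: demand is inelastic.

-0.12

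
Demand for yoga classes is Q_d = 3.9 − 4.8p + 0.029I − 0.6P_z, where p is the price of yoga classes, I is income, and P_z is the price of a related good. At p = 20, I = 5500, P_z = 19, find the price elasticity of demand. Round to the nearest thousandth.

-1.714

Q_d = 3.9 − 4.8(20) + 0.029(5500) − 0.6(19) = 3.9 − 96 + 159.5 − 11.4 = 56.
∂Q_d/∂p = −4.8, so E_p = (−4.8)·(20/56) ≈ -1.714.
|E_p| > 1: demand is elastic.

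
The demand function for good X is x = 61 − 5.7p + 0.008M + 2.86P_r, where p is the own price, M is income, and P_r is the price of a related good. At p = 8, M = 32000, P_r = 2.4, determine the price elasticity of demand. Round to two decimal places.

-0.16

Substituting, x = 61 − 5.7(8) + 0.008(32000) + 2.86(2.4) = 61 − 45.6 + 256 + 6.864 = 278.264.
∂x/∂p = −5.7, so E_p = (−5.7)·(8/278.264) ≈ -0.16.
|E_p| < 1: demand is inelastic.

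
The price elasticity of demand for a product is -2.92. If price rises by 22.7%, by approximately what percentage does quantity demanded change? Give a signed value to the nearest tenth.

%ΔQ ≈ E × %ΔP = (-2.92) × (22.7%) ≈ -66.3%.

-66.3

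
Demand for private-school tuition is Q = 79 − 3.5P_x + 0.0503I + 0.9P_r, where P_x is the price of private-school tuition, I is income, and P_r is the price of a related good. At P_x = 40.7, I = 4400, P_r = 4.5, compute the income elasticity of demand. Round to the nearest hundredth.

1.37

At the given point, Q = 79 − 3.5(40.7) + 0.0503(4400) + 0.9(4.5) = 79 − 142.45 + 221.32 + 4.05 = 161.92.
∂Q/∂I = +0.0503, so E_I = 0.0503·(4400/161.92) ≈ 1.37.
E_I > 1: normal good (luxury).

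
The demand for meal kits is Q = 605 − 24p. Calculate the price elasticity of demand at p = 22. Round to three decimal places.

At p = 22, Q = 77.
dQ/dp = −24.
Point elasticity E = (dQ/dp)·(p/Q) = -24 × 22/77 ≈ -6.857.
|E| > 1, so demand is elastic at this price.

-6.857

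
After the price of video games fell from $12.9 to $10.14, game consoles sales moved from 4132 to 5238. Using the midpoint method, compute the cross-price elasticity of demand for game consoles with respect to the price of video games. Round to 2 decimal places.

%ΔQ_x = (5238 − 4132)/[(4132+5238)/2] = 1106/4685 ≈ 0.2361.
%ΔP_y = (10.14 − 12.9)/[(12.9+10.14)/2] ≈ -0.2396.
E_xy = 0.2361/-0.2396 ≈ -0.99.
E_xy < 0, so game consoles and video games are complements.

-0.99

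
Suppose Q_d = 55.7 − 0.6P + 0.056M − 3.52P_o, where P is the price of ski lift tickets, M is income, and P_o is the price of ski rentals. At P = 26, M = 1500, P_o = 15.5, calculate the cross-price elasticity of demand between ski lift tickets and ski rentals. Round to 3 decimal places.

-0.785

Q_d = 55.7 − 0.6(26) + 0.056(1500) − 3.52(15.5) = 55.7 − 15.6 + 84 − 54.56 = 69.54.
∂Q_d/∂P_o = −3.52, so E_xy = -3.52·(15.5/69.54) ≈ -0.785.
E_xy < 0: the goods are complements.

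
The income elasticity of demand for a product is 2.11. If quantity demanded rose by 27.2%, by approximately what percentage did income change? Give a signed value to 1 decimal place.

12.9

%ΔQ ≈ E × %ΔI ⇒ %ΔI = %ΔQ / E = (27.2%)/(2.11) ≈ 12.9%.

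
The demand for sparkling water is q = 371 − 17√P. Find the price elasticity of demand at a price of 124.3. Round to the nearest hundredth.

At P = 124.3, q = 181.4672.
dq/dP = −17/(2√P) = −17/(2·11.149).
Point elasticity E = (dq/dP)·(P/q) = -0.7624 × 124.3/181.4672 ≈ -0.52.
|E| < 1, so demand is inelastic at this price.

-0.52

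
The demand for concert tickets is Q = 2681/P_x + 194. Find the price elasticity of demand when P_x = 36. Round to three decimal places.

At P_x = 36, Q = 268.4722.
dQ/dP_x = −2681/P_x² = −2.0687.
Point elasticity E = (dQ/dP_x)·(P_x/Q) = -2.0687 × 36/268.4722 ≈ -0.277.
|E| < 1, so demand is inelastic at this price.

-0.277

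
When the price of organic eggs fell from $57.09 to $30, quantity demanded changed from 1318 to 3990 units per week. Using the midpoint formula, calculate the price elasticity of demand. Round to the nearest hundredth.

%ΔQ = (3990 − 1318)/[(1318 + 3990)/2] = 2672/2654 ≈ 1.0068.
%Δp = (30 − 57.09)/[(57.09 + 30)/2] = -27.09/43.545 ≈ -0.6221.
Arc elasticity E = %ΔQ/%Δp ≈ 1.0068/-0.6221 ≈ -1.62.
|E| > 1: demand is elastic over this range.

-1.62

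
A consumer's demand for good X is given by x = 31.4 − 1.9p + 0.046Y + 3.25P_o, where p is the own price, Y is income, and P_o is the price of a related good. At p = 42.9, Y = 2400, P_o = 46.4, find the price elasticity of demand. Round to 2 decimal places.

Substituting, x = 31.4 − 1.9(42.9) + 0.046(2400) + 3.25(46.4) = 31.4 − 81.51 + 110.4 + 150.8 = 211.09.
∂x/∂p = −1.9, so E_p = (−1.9)·(42.9/211.09) ≈ -0.39.
|E_p| < 1: demand is inelastic.

-0.39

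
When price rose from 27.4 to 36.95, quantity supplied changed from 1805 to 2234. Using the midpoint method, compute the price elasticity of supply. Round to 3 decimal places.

0.716

%ΔQ = (2234 − 1805)/[(1805 + 2234)/2] = 429/2019.5 ≈ 0.2124.
%ΔP = (36.95 − 27.4)/[(27.4 + 36.95)/2] = 9.55/32.175 ≈ 0.2968.
Arc elasticity E = %ΔQ/%ΔP ≈ 0.2124/0.2968 ≈ 0.716.
|E| < 1: supply is inelastic over this range.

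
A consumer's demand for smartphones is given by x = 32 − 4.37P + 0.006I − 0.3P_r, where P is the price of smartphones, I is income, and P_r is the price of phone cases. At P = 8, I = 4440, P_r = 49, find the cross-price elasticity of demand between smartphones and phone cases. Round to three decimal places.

First evaluate x: 32 − 4.37(8) + 0.006(4440) − 0.3(49) = 32 − 34.96 + 26.64 − 14.7 = 8.98.
∂x/∂P_r = −0.3, so E_xy = -0.3·(49/8.98) ≈ -1.637.
E_xy < 0: the goods are complements.

-1.637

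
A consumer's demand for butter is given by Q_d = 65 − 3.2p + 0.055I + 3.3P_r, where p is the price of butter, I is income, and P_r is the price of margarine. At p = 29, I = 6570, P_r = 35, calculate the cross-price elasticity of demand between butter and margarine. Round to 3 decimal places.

0.257

First evaluate Q_d: 65 − 3.2(29) + 0.055(6570) + 3.3(35) = 65 − 92.8 + 361.35 + 115.5 = 449.05.
∂Q_d/∂P_r = +3.3, so E_xy = 3.3·(35/449.05) ≈ 0.257.
E_xy > 0: the goods are substitutes.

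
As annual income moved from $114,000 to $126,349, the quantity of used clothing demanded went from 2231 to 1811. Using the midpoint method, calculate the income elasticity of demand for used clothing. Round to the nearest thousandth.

-2.022

%ΔQ = (1811 − 2231)/[(2231+1811)/2] = -420/2021 ≈ -0.2078.
%ΔI = (126,349 − 114,000)/[(114,000+126,349)/2] = 12349/120174.5 ≈ 0.1028.
E_I = %ΔQ/%ΔI ≈ -2.022.
E_I < 0: inferior good.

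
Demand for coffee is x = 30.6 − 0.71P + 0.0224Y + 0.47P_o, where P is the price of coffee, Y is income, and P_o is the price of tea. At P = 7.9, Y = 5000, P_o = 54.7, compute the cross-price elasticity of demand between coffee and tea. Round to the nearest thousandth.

0.158

At the given point, x = 30.6 − 0.71(7.9) + 0.0224(5000) + 0.47(54.7) = 30.6 − 5.609 + 112 + 25.709 = 162.7.
∂x/∂P_o = +0.47, so E_xy = 0.47·(54.7/162.7) ≈ 0.158.
E_xy > 0: the goods are substitutes.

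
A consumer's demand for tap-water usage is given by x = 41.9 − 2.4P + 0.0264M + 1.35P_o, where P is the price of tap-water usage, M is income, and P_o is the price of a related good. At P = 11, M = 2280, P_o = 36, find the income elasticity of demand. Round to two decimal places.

First evaluate x: 41.9 − 2.4(11) + 0.0264(2280) + 1.35(36) = 41.9 − 26.4 + 60.192 + 48.6 = 124.292.
∂x/∂M = +0.0264, so E_I = 0.0264·(2280/124.292) ≈ 0.48.
E_I ∈ (0,1): normal good (necessity).

0.48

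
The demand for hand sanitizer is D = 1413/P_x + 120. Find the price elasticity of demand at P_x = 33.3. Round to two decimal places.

-0.26

At P_x = 33.3, D = 162.4324.
dD/dP_x = −1413/P_x² = −1.2742.
Point elasticity E = (dD/dP_x)·(P_x/D) = -1.2742 × 33.3/162.4324 ≈ -0.26.
|E| < 1, so demand is inelastic at this price.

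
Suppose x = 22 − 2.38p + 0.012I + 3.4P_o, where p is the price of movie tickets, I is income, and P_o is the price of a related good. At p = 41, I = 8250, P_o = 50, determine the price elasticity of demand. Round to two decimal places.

At the given point, x = 22 − 2.38(41) + 0.012(8250) + 3.4(50) = 22 − 97.58 + 99 + 170 = 193.42.
∂x/∂p = −2.38, so E_p = (−2.38)·(41/193.42) ≈ -0.50.
|E_p| < 1: demand is inelastic.

-0.50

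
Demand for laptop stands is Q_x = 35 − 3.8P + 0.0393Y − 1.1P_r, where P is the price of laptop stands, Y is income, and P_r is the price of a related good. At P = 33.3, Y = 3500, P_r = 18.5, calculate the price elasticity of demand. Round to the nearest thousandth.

-4.931

At the given point, Q_x = 35 − 3.8(33.3) + 0.0393(3500) − 1.1(18.5) = 35 − 126.54 + 137.55 − 20.35 = 25.66.
∂Q_x/∂P = −3.8, so E_p = (−3.8)·(33.3/25.66) ≈ -4.931.
|E_p| > 1: demand is elastic.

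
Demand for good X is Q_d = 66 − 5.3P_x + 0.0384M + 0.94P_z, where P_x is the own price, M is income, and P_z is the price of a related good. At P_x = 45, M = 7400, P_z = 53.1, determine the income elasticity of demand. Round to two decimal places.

At the given point, Q_d = 66 − 5.3(45) + 0.0384(7400) + 0.94(53.1) = 66 − 238.5 + 284.16 + 49.914 = 161.574.
∂Q_d/∂M = +0.0384, so E_I = 0.0384·(7400/161.574) ≈ 1.76.
E_I > 1: normal good (luxury).

1.76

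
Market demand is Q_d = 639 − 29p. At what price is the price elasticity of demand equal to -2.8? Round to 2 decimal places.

16.24

Set −bp/(a − bp) = −2.8 ⇒ bp = 2.8(a − bp) ⇒ bp(1+2.8) = 2.8·a.
p = 2.8·639/(29·3.8) ≈ 16.24.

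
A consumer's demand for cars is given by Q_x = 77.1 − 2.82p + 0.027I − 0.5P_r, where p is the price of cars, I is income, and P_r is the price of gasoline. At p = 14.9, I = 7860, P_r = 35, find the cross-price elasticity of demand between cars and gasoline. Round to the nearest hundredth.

Substituting, Q_x = 77.1 − 2.82(14.9) + 0.027(7860) − 0.5(35) = 77.1 − 42.018 + 212.22 − 17.5 = 229.802.
∂Q_x/∂P_r = −0.5, so E_xy = -0.5·(35/229.802) ≈ -0.08.
E_xy < 0: the goods are complements.

-0.08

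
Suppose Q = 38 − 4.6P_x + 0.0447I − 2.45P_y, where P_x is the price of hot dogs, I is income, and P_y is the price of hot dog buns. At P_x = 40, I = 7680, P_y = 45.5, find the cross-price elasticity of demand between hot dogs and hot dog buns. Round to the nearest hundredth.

At the given point, Q = 38 − 4.6(40) + 0.0447(7680) − 2.45(45.5) = 38 − 184 + 343.296 − 111.475 = 85.821.
∂Q/∂P_y = −2.45, so E_xy = -2.45·(45.5/85.821) ≈ -1.30.
E_xy < 0: the goods are complements.

-1.30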